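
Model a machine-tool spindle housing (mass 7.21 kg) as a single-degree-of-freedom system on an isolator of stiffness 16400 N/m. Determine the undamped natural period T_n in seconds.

ω_n = √(k/m) = √(16400/7.21) = √2275 = 47.69 rad/s.
T_n = 2π/ω_n = 6.283/47.69 = 0.1317 s.

0.132 s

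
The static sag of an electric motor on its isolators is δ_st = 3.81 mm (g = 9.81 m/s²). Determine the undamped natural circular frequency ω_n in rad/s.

ω_n = √(g/δ_st) = √(9.81/0.00381) = √2575 = 50.74 rad/s.

50.7 rad/s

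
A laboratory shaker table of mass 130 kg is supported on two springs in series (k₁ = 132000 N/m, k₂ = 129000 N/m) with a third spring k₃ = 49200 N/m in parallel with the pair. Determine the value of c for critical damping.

7710 N·s/m

Series pair: k_s = k₁k₂/(k₁+k₂) = (132000)(129000)/(132000 + 129000) = 65240 N/m. In parallel with k₃: k_eq = 65240 + 49200 = 114400 N/m.
c_c = 2√(k_eq·m) = 2√(114400 × 130) = 2 × 3857 = 7714 N·s/m.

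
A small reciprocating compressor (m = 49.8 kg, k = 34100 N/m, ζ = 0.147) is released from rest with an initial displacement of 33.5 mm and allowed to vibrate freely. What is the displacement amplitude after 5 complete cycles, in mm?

0.314 mm

Logarithmic decrement δ = 2πζ/√(1 − ζ²) = 2π × 0.1470/√(1 − 0.0216) = 0.9338.
After n cycles, x_n/x₀ = e^(−nδ), so x_5 = 33.5 × e^(−5 × 0.9338) = 33.5 × 0.009383 = 0.3143 mm.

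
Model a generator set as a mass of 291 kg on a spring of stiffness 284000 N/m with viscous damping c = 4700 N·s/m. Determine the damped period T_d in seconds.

ω_n = √(k/m) = √(284000/291) = 31.24 rad/s.
Critical damping c_c = 2√(k·m) = 2√(284000 × 291) = 18180 N·s/m, so ζ = c/c_c = 4700/18180 = 0.2585.
ω_d = ω_n√(1 − ζ²) = 31.24 × √(1 − 0.0668) = 30.18 rad/s.
T_d = 2π/ω_d = 0.2082 s.

0.208 s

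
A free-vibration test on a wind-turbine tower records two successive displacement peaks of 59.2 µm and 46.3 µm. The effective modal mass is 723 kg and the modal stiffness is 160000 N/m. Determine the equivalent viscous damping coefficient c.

Logarithmic decrement δ = (1/n)·ln(x₀/x_n) = (1/1)·ln(59.2/46.3) = (1/1)·ln(1.279) = 0.2458.
ζ = δ/√(4π² + δ²) = 0.2458/√(39.48 + 0.0604) = 0.2458/6.288 = 0.03909.
c = ζ · 2√(km) = 0.03909 × 2√(160000 × 723) = 0.03909 × 21510 = 840.8 N·s/m.

841 N·s/m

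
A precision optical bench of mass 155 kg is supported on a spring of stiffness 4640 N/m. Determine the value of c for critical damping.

1700 N·s/m

c_c = 2√(k·m) = 2√(4640 × 155) = 2 × 848.1 = 1696 N·s/m.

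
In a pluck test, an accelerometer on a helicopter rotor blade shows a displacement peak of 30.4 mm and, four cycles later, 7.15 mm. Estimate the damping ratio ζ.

Logarithmic decrement δ = (1/n)·ln(x₀/x_n) = (1/4)·ln(30.4/7.15) = (1/4)·ln(4.252) = 0.3618.
ζ = δ/√(4π² + δ²) = 0.3618/√(39.48 + 0.131) = 0.3618/6.294 = 0.05749.

0.0575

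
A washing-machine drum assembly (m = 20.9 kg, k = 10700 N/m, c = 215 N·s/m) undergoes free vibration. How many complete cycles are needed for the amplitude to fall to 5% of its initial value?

3 cycles

ζ = c/(2√(km)) = 215/(2√(10700 × 20.9)) = 215/945.8 = 0.2273.
Logarithmic decrement δ = 2πζ/√(1 − ζ²) = 2π × 0.2273/√(1 − 0.0517) = 1.467.
x_n/x₀ = e^(−nδ) ≤ 0.05; take ln: n ≥ ln(1/0.05)/δ = 2.996/1.467 = 2.042.
So 3 complete cycles are required.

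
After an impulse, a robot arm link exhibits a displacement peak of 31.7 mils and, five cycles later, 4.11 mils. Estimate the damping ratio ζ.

Logarithmic decrement δ = (1/n)·ln(x₀/x_n) = (1/5)·ln(31.7/4.11) = (1/5)·ln(7.713) = 0.4086.
ζ = δ/√(4π² + δ²) = 0.4086/√(39.48 + 0.167) = 0.4086/6.296 = 0.06489.

0.0649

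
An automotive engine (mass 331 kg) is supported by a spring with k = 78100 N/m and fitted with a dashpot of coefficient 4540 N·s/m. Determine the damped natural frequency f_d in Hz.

2.19 Hz

ω_n = √(k/m) = √(78100/331) = 15.36 rad/s.
Critical damping c_c = 2√(k·m) = 2√(78100 × 331) = 10170 N·s/m, so ζ = c/c_c = 4540/10170 = 0.4465.
ω_d = ω_n√(1 − ζ²) = 15.36 × √(1 − 0.199) = 13.74 rad/s.
f_d = ω_d/(2π) = 2.188 Hz.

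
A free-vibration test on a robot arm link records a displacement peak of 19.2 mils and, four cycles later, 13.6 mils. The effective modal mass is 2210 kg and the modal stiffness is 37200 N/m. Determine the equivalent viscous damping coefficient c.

249 N·s/m

Logarithmic decrement δ = (1/n)·ln(x₀/x_n) = (1/4)·ln(19.2/13.6) = (1/4)·ln(1.412) = 0.08621.
ζ = δ/√(4π² + δ²) = 0.08621/√(39.48 + 0.00743) = 0.08621/6.284 = 0.01372.
c = ζ · 2√(km) = 0.01372 × 2√(37200 × 2210) = 0.01372 × 18130 = 248.8 N·s/m.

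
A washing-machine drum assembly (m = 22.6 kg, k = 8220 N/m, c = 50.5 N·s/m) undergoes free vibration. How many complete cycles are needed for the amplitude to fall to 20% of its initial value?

ζ = c/(2√(km)) = 50.5/(2√(8220 × 22.6)) = 50.5/862.0 = 0.05858.
Logarithmic decrement δ = 2πζ/√(1 − ζ²) = 2π × 0.05858/√(1 − 0.00343) = 0.3687.
x_n/x₀ = e^(−nδ) ≤ 0.2; take ln: n ≥ ln(1/0.2)/δ = 1.609/0.3687 = 4.365.
So 5 complete cycles are required.

5 cycles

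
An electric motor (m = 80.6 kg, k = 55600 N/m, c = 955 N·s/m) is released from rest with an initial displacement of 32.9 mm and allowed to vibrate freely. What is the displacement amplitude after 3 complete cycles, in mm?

0.419 mm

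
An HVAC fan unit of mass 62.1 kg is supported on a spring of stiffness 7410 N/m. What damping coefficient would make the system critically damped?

c_c = 2√(k·m) = 2√(7410 × 62.1) = 2 × 678.4 = 1357 N·s/m.

1360 N·s/m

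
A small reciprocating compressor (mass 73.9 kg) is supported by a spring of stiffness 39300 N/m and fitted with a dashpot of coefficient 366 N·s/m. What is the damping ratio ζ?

0.107

ω_n = √(k/m) = √(39300/73.9) = 23.06 rad/s.
Critical damping c_c = 2√(k·m) = 2√(39300 × 73.9) = 3408 N·s/m, so ζ = c/c_c = 366/3408 = 0.1074.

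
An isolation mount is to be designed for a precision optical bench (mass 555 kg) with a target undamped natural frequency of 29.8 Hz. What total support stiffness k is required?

19500000 N/m

ω_n = 2πf_n = 2π × 29.8 = 187.2 rad/s.
k = m·ω_n² = 555 × 187.2² = 555 × 35060 = 19460000 N/m.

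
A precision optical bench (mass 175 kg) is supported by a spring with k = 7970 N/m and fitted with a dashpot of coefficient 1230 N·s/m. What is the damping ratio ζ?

0.521

ω_n = √(k/m) = √(7970/175) = 6.749 rad/s.
Critical damping c_c = 2√(k·m) = 2√(7970 × 175) = 2362 N·s/m, so ζ = c/c_c = 1230/2362 = 0.5207.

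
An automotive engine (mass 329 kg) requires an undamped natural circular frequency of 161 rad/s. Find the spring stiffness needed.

k = m·ω_n² = 329 × 161.0² = 329 × 25920 = 8528000 N/m.

8530000 N/m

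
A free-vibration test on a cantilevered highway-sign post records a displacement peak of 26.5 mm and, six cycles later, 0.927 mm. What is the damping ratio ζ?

0.0886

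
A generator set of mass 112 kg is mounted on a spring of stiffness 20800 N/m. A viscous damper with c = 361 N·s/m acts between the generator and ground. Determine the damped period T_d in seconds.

0.464 s

ω_n = √(k/m) = √(20800/112) = 13.63 rad/s.
Critical damping c_c = 2√(k·m) = 2√(20800 × 112) = 3053 N·s/m, so ζ = c/c_c = 361/3053 = 0.1183.
ω_d = ω_n√(1 − ζ²) = 13.63 × √(1 − 0.0140) = 13.53 rad/s.
T_d = 2π/ω_d = 0.4643 s.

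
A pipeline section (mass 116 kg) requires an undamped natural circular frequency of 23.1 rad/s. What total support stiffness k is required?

61900 N/m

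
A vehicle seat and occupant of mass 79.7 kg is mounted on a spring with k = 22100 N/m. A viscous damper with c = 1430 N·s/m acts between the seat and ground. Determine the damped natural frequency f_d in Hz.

ω_n = √(k/m) = √(22100/79.7) = 16.65 rad/s.
Critical damping c_c = 2√(k·m) = 2√(22100 × 79.7) = 2654 N·s/m, so ζ = c/c_c = 1430/2654 = 0.5387.
ω_d = ω_n√(1 − ζ²) = 16.65 × √(1 − 0.290) = 14.03 rad/s.
f_d = ω_d/(2π) = 2.233 Hz.

2.23 Hz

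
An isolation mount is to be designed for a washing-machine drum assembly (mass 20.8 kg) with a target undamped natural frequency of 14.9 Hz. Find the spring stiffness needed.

ω_n = 2πf_n = 2π × 14.9 = 93.62 rad/s.
k = m·ω_n² = 20.8 × 93.62² = 20.8 × 8765 = 182300 N/m.

182000 N/m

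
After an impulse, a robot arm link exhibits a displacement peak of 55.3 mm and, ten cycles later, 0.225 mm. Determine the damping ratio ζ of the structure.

0.0873

Logarithmic decrement δ = (1/n)·ln(x₀/x_n) = (1/10)·ln(55.3/0.225) = (1/10)·ln(245.8) = 0.5504.
ζ = δ/√(4π² + δ²) = 0.5504/√(39.48 + 0.303) = 0.5504/6.307 = 0.08727.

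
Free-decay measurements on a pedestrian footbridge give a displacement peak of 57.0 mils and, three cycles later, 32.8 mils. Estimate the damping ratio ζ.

Logarithmic decrement δ = (1/n)·ln(x₀/x_n) = (1/3)·ln(57.0/32.8) = (1/3)·ln(1.738) = 0.1842.
ζ = δ/√(4π² + δ²) = 0.1842/√(39.48 + 0.0339) = 0.1842/6.286 = 0.02930.

0.0293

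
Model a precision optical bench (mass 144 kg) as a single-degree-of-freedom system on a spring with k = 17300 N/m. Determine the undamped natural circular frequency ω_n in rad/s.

11.0 rad/s

ω_n = √(k/m) = √(17300/144) = √120.1 = 10.96 rad/s.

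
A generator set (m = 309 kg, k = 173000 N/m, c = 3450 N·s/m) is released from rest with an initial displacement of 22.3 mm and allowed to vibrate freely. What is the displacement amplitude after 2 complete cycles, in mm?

ζ = c/(2√(km)) = 3450/(2√(173000 × 309)) = 3450/14620 = 0.2359.
Logarithmic decrement δ = 2πζ/√(1 − ζ²) = 2π × 0.2359/√(1 − 0.0557) = 1.525.
After n cycles, x_n/x₀ = e^(−nδ), so x_2 = 22.3 × e^(−2 × 1.525) = 22.3 × 0.04731 = 1.055 mm.

1.06 mm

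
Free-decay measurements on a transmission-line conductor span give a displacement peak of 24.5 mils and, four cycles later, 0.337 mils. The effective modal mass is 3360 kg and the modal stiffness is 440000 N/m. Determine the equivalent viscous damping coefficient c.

Logarithmic decrement δ = (1/n)·ln(x₀/x_n) = (1/4)·ln(24.5/0.337) = (1/4)·ln(72.70) = 1.072.
ζ = δ/√(4π² + δ²) = 1.072/√(39.48 + 1.15) = 1.072/6.374 = 0.1681.
c = ζ · 2√(km) = 0.1681 × 2√(440000 × 3360) = 0.1681 × 76900 = 12930 N·s/m.

12900 N·s/m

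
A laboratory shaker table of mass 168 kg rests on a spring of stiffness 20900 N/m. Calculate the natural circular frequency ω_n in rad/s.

ω_n = √(k/m) = √(20900/168) = √124.4 = 11.15 rad/s.

11.2 rad/s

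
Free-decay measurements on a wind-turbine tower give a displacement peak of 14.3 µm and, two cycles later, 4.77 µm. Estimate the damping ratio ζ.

0.0870

Logarithmic decrement δ = (1/n)·ln(x₀/x_n) = (1/2)·ln(14.3/4.77) = (1/2)·ln(2.998) = 0.5490.
ζ = δ/√(4π² + δ²) = 0.5490/√(39.48 + 0.301) = 0.5490/6.307 = 0.08704.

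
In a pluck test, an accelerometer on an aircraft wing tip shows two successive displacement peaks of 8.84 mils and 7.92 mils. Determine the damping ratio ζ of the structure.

Logarithmic decrement δ = (1/n)·ln(x₀/x_n) = (1/1)·ln(8.84/7.92) = (1/1)·ln(1.116) = 0.1099.
ζ = δ/√(4π² + δ²) = 0.1099/√(39.48 + 0.0121) = 0.1099/6.284 = 0.01749.

0.0175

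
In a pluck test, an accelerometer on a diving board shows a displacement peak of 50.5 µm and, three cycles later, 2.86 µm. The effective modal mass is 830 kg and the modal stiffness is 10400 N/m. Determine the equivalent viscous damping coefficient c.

Logarithmic decrement δ = (1/n)·ln(x₀/x_n) = (1/3)·ln(50.5/2.86) = (1/3)·ln(17.66) = 0.9571.
ζ = δ/√(4π² + δ²) = 0.9571/√(39.48 + 0.916) = 0.9571/6.356 = 0.1506.
c = ζ · 2√(km) = 0.1506 × 2√(10400 × 830) = 0.1506 × 5876 = 884.8 N·s/m.

885 N·s/m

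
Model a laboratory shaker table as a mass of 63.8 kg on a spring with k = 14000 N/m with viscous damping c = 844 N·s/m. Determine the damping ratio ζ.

ω_n = √(k/m) = √(14000/63.8) = 14.81 rad/s.
Critical damping c_c = 2√(k·m) = 2√(14000 × 63.8) = 1890 N·s/m, so ζ = c/c_c = 844/1890 = 0.4465.

0.447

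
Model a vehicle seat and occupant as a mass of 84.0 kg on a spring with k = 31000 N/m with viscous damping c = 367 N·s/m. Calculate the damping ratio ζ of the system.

ω_n = √(k/m) = √(31000/84.0) = 19.21 rad/s.
Critical damping c_c = 2√(k·m) = 2√(31000 × 84.0) = 3227 N·s/m, so ζ = c/c_c = 367/3227 = 0.1137.

0.114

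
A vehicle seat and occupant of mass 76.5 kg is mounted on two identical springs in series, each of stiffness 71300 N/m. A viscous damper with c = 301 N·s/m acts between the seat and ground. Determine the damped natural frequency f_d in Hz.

3.42 Hz

Series springs: 1/k_eq = 2/71300, so k_eq = 71300/2 = 35650 N/m.
ω_n = √(k_eq/m) = √(35650/76.5) = 21.59 rad/s.
Critical damping c_c = 2√(k_eq·m) = 2√(35650 × 76.5) = 3303 N·s/m, so ζ = c/c_c = 301/3303 = 0.09113.
ω_d = ω_n√(1 − ζ²) = 21.59 × √(1 − 0.00831) = 21.50 rad/s.
f_d = ω_d/(2π) = 3.421 Hz.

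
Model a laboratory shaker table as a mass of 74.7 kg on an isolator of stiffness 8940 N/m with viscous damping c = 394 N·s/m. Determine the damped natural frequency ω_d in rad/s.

ω_n = √(k/m) = √(8940/74.7) = 10.94 rad/s.
Critical damping c_c = 2√(k·m) = 2√(8940 × 74.7) = 1634 N·s/m, so ζ = c/c_c = 394/1634 = 0.2411.
ω_d = ω_n√(1 − ζ²) = 10.94 × √(1 − 0.0581) = 10.62 rad/s.

10.6 rad/s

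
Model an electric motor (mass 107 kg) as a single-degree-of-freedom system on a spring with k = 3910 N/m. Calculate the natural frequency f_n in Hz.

ω_n = √(k/m) = √(3910/107) = √36.54 = 6.045 rad/s.
f_n = ω_n/(2π) = 6.045/6.283 = 0.9621 Hz.

0.962 Hz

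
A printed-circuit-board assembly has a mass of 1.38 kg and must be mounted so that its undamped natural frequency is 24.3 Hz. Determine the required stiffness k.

32200 N/m

ω_n = 2πf_n = 2π × 24.3 = 152.7 rad/s.
k = m·ω_n² = 1.38 × 152.7² = 1.38 × 23310 = 32170 N/m.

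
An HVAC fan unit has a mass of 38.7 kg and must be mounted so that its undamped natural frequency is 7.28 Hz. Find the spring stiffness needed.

ω_n = 2πf_n = 2π × 7.28 = 45.74 rad/s.
k = m·ω_n² = 38.7 × 45.74² = 38.7 × 2092 = 80970 N/m.

81000 N/m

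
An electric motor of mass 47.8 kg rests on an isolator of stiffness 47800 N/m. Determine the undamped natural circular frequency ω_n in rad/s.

ω_n = √(k/m) = √(47800/47.8) = √1000 = 31.62 rad/s.

31.6 rad/s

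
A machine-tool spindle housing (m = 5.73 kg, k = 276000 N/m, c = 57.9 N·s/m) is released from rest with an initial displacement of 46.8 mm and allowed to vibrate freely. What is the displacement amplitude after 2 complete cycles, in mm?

35.0 mm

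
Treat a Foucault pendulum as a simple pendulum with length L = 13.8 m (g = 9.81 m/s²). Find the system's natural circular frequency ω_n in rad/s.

0.843 rad/s

For a simple pendulum ω_n = √(g/L) = √(9.81/13.8) = √0.7109 = 0.8431 rad/s.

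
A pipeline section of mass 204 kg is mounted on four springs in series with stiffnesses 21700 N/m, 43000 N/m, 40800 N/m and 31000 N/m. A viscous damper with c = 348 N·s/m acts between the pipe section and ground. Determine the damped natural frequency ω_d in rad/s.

Series springs: 1/k_eq = 1/21700 + 1/43000 + 1/40800 + 1/31000 = 0.0001261, so k_eq = 7930 N/m.
ω_n = √(k_eq/m) = √(7930/204) = 6.235 rad/s.
Critical damping c_c = 2√(k_eq·m) = 2√(7930 × 204) = 2544 N·s/m, so ζ = c/c_c = 348/2544 = 0.1368.
ω_d = ω_n√(1 − ζ²) = 6.235 × √(1 − 0.0187) = 6.176 rad/s.

6.18 rad/s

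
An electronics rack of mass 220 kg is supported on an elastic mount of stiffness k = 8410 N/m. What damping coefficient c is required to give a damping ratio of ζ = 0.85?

c_c = 2√(k·m) = 2√(8410 × 220) = 2720 N·s/m.
c = ζ·c_c = 0.85 × 2720 = 2312 N·s/m.

2310 N·s/m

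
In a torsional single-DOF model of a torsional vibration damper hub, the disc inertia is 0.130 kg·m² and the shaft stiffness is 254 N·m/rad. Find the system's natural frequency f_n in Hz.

7.04 Hz

ω_n = √(k_t/J) = √(254/0.130) = √1954 = 44.20 rad/s.
f_n = ω_n/(2π) = 44.20/6.283 = 7.035 Hz.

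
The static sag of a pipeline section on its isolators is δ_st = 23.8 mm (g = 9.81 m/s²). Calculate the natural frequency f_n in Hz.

3.23 Hz

ω_n = √(g/δ_st) = √(9.81/0.0238) = √412.2 = 20.30 rad/s.
f_n = ω_n/(2π) = 20.30/6.283 = 3.231 Hz.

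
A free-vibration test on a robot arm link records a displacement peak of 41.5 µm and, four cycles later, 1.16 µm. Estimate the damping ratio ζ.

Logarithmic decrement δ = (1/n)·ln(x₀/x_n) = (1/4)·ln(41.5/1.16) = (1/4)·ln(35.78) = 0.8943.
ζ = δ/√(4π² + δ²) = 0.8943/√(39.48 + 0.800) = 0.8943/6.347 = 0.1409.

0.141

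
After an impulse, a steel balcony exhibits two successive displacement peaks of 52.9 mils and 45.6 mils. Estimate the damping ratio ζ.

0.0236

Logarithmic decrement δ = (1/n)·ln(x₀/x_n) = (1/1)·ln(52.9/45.6) = (1/1)·ln(1.160) = 0.1485.
ζ = δ/√(4π² + δ²) = 0.1485/√(39.48 + 0.0221) = 0.1485/6.285 = 0.02363.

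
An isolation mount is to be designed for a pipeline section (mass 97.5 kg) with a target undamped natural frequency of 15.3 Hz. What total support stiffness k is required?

ω_n = 2πf_n = 2π × 15.3 = 96.13 rad/s.
k = m·ω_n² = 97.5 × 96.13² = 97.5 × 9242 = 901000 N/m.

901000 N/m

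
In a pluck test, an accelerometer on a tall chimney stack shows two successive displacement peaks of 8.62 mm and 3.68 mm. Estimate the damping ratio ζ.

0.134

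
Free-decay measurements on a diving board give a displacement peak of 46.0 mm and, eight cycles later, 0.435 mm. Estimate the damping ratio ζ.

0.0923

Logarithmic decrement δ = (1/n)·ln(x₀/x_n) = (1/8)·ln(46.0/0.435) = (1/8)·ln(105.7) = 0.5826.
ζ = δ/√(4π² + δ²) = 0.5826/√(39.48 + 0.339) = 0.5826/6.310 = 0.09233.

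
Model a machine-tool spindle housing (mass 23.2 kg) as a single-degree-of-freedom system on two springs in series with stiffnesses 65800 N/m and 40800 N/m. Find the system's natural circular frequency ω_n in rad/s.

Series springs: 1/k_eq = 1/65800 + 1/40800 = 3.971×10^-5, so k_eq = 25180 N/m.
ω_n = √(k_eq/m) = √(25180/23.2) = √1086 = 32.95 rad/s.

32.9 rad/s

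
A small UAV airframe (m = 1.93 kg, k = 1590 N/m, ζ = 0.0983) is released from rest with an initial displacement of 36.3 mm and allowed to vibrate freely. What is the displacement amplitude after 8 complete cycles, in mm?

0.253 mm

Logarithmic decrement δ = 2πζ/√(1 − ζ²) = 2π × 0.09830/√(1 − 0.00966) = 0.6206.
After n cycles, x_n/x₀ = e^(−nδ), so x_8 = 36.3 × e^(−8 × 0.6206) = 36.3 × 0.006977 = 0.2533 mm.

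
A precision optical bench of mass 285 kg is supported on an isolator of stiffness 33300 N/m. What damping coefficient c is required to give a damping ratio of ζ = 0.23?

1420 N·s/m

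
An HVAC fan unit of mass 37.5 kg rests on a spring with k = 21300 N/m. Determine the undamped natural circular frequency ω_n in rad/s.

23.8 rad/s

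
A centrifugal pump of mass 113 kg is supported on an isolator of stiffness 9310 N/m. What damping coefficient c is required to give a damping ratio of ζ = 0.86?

1760 N·s/m

c_c = 2√(k·m) = 2√(9310 × 113) = 2051 N·s/m.
c = ζ·c_c = 0.86 × 2051 = 1764 N·s/m.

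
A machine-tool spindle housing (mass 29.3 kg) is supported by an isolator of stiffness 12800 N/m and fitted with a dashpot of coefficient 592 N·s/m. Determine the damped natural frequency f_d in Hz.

2.91 Hz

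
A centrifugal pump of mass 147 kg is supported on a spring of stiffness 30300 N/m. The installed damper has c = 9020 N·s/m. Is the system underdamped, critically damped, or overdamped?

overdamped

c_c = 2√(k·m) = 4221 N·s/m; ζ = c/c_c = 9020/4221 = 2.14.
Since ζ > 1 the system is overdamped.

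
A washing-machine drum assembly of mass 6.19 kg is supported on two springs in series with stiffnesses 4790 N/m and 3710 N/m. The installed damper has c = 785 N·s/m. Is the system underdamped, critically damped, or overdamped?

Series springs: 1/k_eq = 1/4790 + 1/3710 = 0.0004783, so k_eq = 2091 N/m.
c_c = 2√(k_eq·m) = 227.5 N·s/m; ζ = c/c_c = 785/227.5 = 3.45.
Since ζ > 1 the system is overdamped.

overdamped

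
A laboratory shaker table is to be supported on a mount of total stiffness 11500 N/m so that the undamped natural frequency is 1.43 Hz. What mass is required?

142 kg

ω_n = 2πf_n = 2π × 1.43 = 8.985 rad/s.
m = k/ω_n² = 11500/8.985² = 11500/80.73 = 142.5 kg.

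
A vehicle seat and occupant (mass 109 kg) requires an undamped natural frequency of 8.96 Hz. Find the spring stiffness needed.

ω_n = 2πf_n = 2π × 8.96 = 56.30 rad/s.
k = m·ω_n² = 109 × 56.30² = 109 × 3169 = 345500 N/m.

345000 N/m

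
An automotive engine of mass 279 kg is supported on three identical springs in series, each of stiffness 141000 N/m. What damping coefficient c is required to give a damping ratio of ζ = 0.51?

3690 N·s/m

Series springs: 1/k_eq = 3/141000, so k_eq = 141000/3 = 47000 N/m.
c_c = 2√(k_eq·m) = 2√(47000 × 279) = 7242 N·s/m.
c = ζ·c_c = 0.51 × 7242 = 3694 N·s/m.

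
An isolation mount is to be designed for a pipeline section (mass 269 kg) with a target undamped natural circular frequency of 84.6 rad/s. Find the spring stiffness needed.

1930000 N/m

k = m·ω_n² = 269 × 84.60² = 269 × 7157 = 1925000 N/m.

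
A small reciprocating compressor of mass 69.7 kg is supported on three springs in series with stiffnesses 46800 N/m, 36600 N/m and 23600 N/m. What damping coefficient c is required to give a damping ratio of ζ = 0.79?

1380 N·s/m

Series springs: 1/k_eq = 1/46800 + 1/36600 + 1/23600 = 9.106×10^-5, so k_eq = 10980 N/m.
c_c = 2√(k_eq·m) = 2√(10980 × 69.7) = 1750 N·s/m.
c = ζ·c_c = 0.79 × 1750 = 1382 N·s/m.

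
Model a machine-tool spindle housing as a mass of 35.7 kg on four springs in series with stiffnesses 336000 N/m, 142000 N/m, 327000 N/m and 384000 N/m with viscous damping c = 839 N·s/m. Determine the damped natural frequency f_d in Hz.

6.46 Hz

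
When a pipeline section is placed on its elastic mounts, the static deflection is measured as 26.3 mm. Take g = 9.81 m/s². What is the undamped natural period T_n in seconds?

ω_n = √(g/δ_st) = √(9.81/0.0263) = √373.0 = 19.31 rad/s.
T_n = 2π/ω_n = 6.283/19.31 = 0.3253 s.

0.325 s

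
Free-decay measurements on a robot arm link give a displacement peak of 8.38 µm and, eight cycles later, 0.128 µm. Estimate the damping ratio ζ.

0.0829

Logarithmic decrement δ = (1/n)·ln(x₀/x_n) = (1/8)·ln(8.38/0.128) = (1/8)·ln(65.47) = 0.5227.
ζ = δ/√(4π² + δ²) = 0.5227/√(39.48 + 0.273) = 0.5227/6.305 = 0.08290.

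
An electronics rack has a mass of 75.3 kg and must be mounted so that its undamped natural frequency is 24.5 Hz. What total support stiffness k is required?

1780000 N/m

ω_n = 2πf_n = 2π × 24.5 = 153.9 rad/s.
k = m·ω_n² = 75.3 × 153.9² = 75.3 × 23700 = 1784000 N/m.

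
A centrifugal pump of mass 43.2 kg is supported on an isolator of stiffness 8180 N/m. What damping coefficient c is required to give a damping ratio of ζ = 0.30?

357 N·s/m

c_c = 2√(k·m) = 2√(8180 × 43.2) = 1189 N·s/m.
c = ζ·c_c = 0.30 × 1189 = 356.7 N·s/m.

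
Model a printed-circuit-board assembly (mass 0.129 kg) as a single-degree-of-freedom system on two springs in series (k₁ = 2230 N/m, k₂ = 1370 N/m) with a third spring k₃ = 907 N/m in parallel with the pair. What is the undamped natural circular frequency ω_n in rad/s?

117 rad/s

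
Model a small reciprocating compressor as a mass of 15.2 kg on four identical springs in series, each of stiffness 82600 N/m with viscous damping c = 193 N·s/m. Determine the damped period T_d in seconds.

0.173 s

Series springs: 1/k_eq = 4/82600, so k_eq = 82600/4 = 20650 N/m.
ω_n = √(k_eq/m) = √(20650/15.2) = 36.86 rad/s.
Critical damping c_c = 2√(k_eq·m) = 2√(20650 × 15.2) = 1120 N·s/m, so ζ = c/c_c = 193/1120 = 0.1722.
ω_d = ω_n√(1 − ζ²) = 36.86 × √(1 − 0.0297) = 36.31 rad/s.
T_d = 2π/ω_d = 0.1731 s.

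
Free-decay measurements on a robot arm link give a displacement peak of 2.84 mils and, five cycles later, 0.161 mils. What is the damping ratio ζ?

Logarithmic decrement δ = (1/n)·ln(x₀/x_n) = (1/5)·ln(2.84/0.161) = (1/5)·ln(17.64) = 0.5740.
ζ = δ/√(4π² + δ²) = 0.5740/√(39.48 + 0.330) = 0.5740/6.309 = 0.09098.

0.0910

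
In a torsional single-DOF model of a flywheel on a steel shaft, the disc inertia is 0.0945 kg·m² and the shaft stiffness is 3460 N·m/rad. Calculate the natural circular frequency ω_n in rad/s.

191 rad/s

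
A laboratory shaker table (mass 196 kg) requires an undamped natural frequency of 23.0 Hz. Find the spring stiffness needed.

4090000 N/m

ω_n = 2πf_n = 2π × 23.0 = 144.5 rad/s.
k = m·ω_n² = 196 × 144.5² = 196 × 20880 = 4093000 N/m.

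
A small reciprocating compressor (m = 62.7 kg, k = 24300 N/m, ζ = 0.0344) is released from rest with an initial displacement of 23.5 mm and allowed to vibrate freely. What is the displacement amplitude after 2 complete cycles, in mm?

Logarithmic decrement δ = 2πζ/√(1 − ζ²) = 2π × 0.03440/√(1 − 0.00118) = 0.2163.
After n cycles, x_n/x₀ = e^(−nδ), so x_2 = 23.5 × e^(−2 × 0.2163) = 23.5 × 0.6489 = 15.25 mm.

15.2 mm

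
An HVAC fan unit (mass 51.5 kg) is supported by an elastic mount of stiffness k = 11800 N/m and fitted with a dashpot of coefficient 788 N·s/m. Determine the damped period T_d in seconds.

0.481 s

ω_n = √(k/m) = √(11800/51.5) = 15.14 rad/s.
Critical damping c_c = 2√(k·m) = 2√(11800 × 51.5) = 1559 N·s/m, so ζ = c/c_c = 788/1559 = 0.5054.
ω_d = ω_n√(1 − ζ²) = 15.14 × √(1 − 0.255) = 13.06 rad/s.
T_d = 2π/ω_d = 0.4811 s.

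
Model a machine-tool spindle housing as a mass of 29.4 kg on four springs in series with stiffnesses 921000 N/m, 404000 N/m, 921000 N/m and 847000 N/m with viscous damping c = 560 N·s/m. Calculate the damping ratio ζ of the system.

0.125

Series springs: 1/k_eq = 1/921000 + 1/404000 + 1/921000 + 1/847000 = 5.827×10^-6, so k_eq = 171600 N/m.
ω_n = √(k_eq/m) = √(171600/29.4) = 76.40 rad/s.
Critical damping c_c = 2√(k_eq·m) = 2√(171600 × 29.4) = 4492 N·s/m, so ζ = c/c_c = 560/4492 = 0.1247.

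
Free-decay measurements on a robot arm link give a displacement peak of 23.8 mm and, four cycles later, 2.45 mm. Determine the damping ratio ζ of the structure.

Logarithmic decrement δ = (1/n)·ln(x₀/x_n) = (1/4)·ln(23.8/2.45) = (1/4)·ln(9.714) = 0.5684.
ζ = δ/√(4π² + δ²) = 0.5684/√(39.48 + 0.323) = 0.5684/6.309 = 0.09010.

0.0901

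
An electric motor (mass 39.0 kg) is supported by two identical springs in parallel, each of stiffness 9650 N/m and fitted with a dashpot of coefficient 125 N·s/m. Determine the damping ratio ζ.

Parallel springs add: k_eq = 2 × 9650 = 19300 N/m.
ω_n = √(k_eq/m) = √(19300/39.0) = 22.25 rad/s.
Critical damping c_c = 2√(k_eq·m) = 2√(19300 × 39.0) = 1735 N·s/m, so ζ = c/c_c = 125/1735 = 0.07204.

0.0720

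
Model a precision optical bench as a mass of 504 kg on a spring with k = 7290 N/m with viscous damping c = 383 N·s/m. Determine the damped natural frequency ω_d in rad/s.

ω_n = √(k/m) = √(7290/504) = 3.803 rad/s.
Critical damping c_c = 2√(k·m) = 2√(7290 × 504) = 3834 N·s/m, so ζ = c/c_c = 383/3834 = 0.09991.
ω_d = ω_n√(1 − ζ²) = 3.803 × √(1 − 0.00998) = 3.784 rad/s.

3.78 rad/s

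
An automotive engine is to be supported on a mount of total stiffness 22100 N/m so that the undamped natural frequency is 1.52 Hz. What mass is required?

242 kg

ω_n = 2πf_n = 2π × 1.52 = 9.550 rad/s.
m = k/ω_n² = 22100/9.550² = 22100/91.21 = 242.3 kg.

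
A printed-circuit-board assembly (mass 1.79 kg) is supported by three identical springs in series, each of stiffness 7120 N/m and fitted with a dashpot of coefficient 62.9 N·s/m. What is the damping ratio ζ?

Series springs: 1/k_eq = 3/7120, so k_eq = 7120/3 = 2373 N/m.
ω_n = √(k_eq/m) = √(2373/1.79) = 36.41 rad/s.
Critical damping c_c = 2√(k_eq·m) = 2√(2373 × 1.79) = 130.4 N·s/m, so ζ = c/c_c = 62.9/130.4 = 0.4825.

0.483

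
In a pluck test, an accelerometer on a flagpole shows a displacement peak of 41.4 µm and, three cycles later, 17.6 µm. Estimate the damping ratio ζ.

Logarithmic decrement δ = (1/n)·ln(x₀/x_n) = (1/3)·ln(41.4/17.6) = (1/3)·ln(2.352) = 0.2851.
ζ = δ/√(4π² + δ²) = 0.2851/√(39.48 + 0.0813) = 0.2851/6.290 = 0.04533.

0.0453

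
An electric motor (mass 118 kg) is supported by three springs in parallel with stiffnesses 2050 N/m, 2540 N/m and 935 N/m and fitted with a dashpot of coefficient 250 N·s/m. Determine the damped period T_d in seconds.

0.929 s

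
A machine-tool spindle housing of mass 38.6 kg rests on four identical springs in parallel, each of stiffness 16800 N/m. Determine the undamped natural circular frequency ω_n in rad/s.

Parallel springs add: k_eq = 4 × 16800 = 67200 N/m.
ω_n = √(k_eq/m) = √(67200/38.6) = √1741 = 41.72 rad/s.

41.7 rad/s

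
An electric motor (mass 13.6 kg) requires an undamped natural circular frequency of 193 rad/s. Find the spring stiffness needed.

k = m·ω_n² = 13.6 × 193.0² = 13.6 × 37250 = 506600 N/m.

507000 N/m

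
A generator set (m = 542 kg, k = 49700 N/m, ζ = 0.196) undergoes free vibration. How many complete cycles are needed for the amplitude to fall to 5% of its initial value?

3 cycles

Logarithmic decrement δ = 2πζ/√(1 − ζ²) = 2π × 0.1960/√(1 − 0.0384) = 1.256.
x_n/x₀ = e^(−nδ) ≤ 0.05; take ln: n ≥ ln(1/0.05)/δ = 2.996/1.256 = 2.385.
So 3 complete cycles are required.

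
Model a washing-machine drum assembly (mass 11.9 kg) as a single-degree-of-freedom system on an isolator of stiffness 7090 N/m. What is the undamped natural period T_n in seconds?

0.257 s

ω_n = √(k/m) = √(7090/11.9) = √595.8 = 24.41 rad/s.
T_n = 2π/ω_n = 6.283/24.41 = 0.2574 s.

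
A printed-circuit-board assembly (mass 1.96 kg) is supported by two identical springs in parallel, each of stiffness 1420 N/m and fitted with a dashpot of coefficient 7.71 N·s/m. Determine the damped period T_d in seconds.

0.165 s

Parallel springs add: k_eq = 2 × 1420 = 2840 N/m.
ω_n = √(k_eq/m) = √(2840/1.96) = 38.07 rad/s.
Critical damping c_c = 2√(k_eq·m) = 2√(2840 × 1.96) = 149.2 N·s/m, so ζ = c/c_c = 7.71/149.2 = 0.05167.
ω_d = ω_n√(1 − ζ²) = 38.07 × √(1 − 0.00267) = 38.01 rad/s.
T_d = 2π/ω_d = 0.1653 s.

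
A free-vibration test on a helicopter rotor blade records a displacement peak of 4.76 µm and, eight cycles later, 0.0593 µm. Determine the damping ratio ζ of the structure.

Logarithmic decrement δ = (1/n)·ln(x₀/x_n) = (1/8)·ln(4.76/0.0593) = (1/8)·ln(80.27) = 0.5482.
ζ = δ/√(4π² + δ²) = 0.5482/√(39.48 + 0.300) = 0.5482/6.307 = 0.08691.

0.0869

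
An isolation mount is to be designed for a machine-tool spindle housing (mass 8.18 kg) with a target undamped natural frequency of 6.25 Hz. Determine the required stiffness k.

12600 N/m

ω_n = 2πf_n = 2π × 6.25 = 39.27 rad/s.
k = m·ω_n² = 8.18 × 39.27² = 8.18 × 1542 = 12610 N/m.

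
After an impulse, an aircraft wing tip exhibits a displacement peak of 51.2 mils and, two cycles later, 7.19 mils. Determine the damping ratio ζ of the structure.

0.154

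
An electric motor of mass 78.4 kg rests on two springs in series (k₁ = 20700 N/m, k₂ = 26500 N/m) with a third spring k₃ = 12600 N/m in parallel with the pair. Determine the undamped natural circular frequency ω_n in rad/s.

17.6 rad/s

Series pair: k_s = k₁k₂/(k₁+k₂) = (20700)(26500)/(20700 + 26500) = 11620 N/m. In parallel with k₃: k_eq = 11620 + 12600 = 24220 N/m.
ω_n = √(k_eq/m) = √(24220/78.4) = √309.0 = 17.58 rad/s.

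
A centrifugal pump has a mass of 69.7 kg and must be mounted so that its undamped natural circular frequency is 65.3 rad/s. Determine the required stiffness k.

k = m·ω_n² = 69.7 × 65.30² = 69.7 × 4264 = 297200 N/m.

297000 N/m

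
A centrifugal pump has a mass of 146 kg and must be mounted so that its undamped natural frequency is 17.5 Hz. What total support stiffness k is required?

1770000 N/m

ω_n = 2πf_n = 2π × 17.5 = 110.0 rad/s.
k = m·ω_n² = 146 × 110.0² = 146 × 12090 = 1765000 N/m.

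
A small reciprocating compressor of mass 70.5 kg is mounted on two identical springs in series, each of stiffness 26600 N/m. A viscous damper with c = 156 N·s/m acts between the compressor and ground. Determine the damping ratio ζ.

Series springs: 1/k_eq = 2/26600, so k_eq = 26600/2 = 13300 N/m.
ω_n = √(k_eq/m) = √(13300/70.5) = 13.74 rad/s.
Critical damping c_c = 2√(k_eq·m) = 2√(13300 × 70.5) = 1937 N·s/m, so ζ = c/c_c = 156/1937 = 0.08055.

0.0806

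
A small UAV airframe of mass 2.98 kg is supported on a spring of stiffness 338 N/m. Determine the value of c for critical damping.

63.5 N·s/m

c_c = 2√(k·m) = 2√(338.0 × 2.98) = 2 × 31.74 = 63.47 N·s/m.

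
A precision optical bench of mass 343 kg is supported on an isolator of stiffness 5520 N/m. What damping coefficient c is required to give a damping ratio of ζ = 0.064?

176 N·s/m

c_c = 2√(k·m) = 2√(5520 × 343) = 2752 N·s/m.
c = ζ·c_c = 0.064 × 2752 = 176.1 N·s/m.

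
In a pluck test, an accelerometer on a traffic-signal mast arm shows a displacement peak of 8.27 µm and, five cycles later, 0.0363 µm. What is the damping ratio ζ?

Logarithmic decrement δ = (1/n)·ln(x₀/x_n) = (1/5)·ln(8.27/0.0363) = (1/5)·ln(227.8) = 1.086.
ζ = δ/√(4π² + δ²) = 1.086/√(39.48 + 1.18) = 1.086/6.376 = 0.1703.

0.170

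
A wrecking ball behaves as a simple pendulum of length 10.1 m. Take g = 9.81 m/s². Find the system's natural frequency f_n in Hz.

0.157 Hz

For a simple pendulum ω_n = √(g/L) = √(9.81/10.1) = √0.9713 = 0.9855 rad/s.
f_n = ω_n/(2π) = 0.9855/6.283 = 0.1569 Hz.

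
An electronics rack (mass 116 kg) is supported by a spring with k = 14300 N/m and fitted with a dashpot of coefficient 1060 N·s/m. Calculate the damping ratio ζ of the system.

ω_n = √(k/m) = √(14300/116) = 11.10 rad/s.
Critical damping c_c = 2√(k·m) = 2√(14300 × 116) = 2576 N·s/m, so ζ = c/c_c = 1060/2576 = 0.4115.

0.412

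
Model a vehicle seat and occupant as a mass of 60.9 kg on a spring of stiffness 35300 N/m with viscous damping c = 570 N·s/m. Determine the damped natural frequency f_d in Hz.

ω_n = √(k/m) = √(35300/60.9) = 24.08 rad/s.
Critical damping c_c = 2√(k·m) = 2√(35300 × 60.9) = 2932 N·s/m, so ζ = c/c_c = 570/2932 = 0.1944.
ω_d = ω_n√(1 − ζ²) = 24.08 × √(1 − 0.0378) = 23.62 rad/s.
f_d = ω_d/(2π) = 3.759 Hz.

3.76 Hz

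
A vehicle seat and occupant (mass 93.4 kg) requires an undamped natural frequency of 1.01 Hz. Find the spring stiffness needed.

3760 N/m

ω_n = 2πf_n = 2π × 1.01 = 6.346 rad/s.
k = m·ω_n² = 93.4 × 6.346² = 93.4 × 40.27 = 3761 N/m.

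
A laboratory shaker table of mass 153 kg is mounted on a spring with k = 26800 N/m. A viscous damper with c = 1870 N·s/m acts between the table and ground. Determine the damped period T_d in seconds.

0.535 s

ω_n = √(k/m) = √(26800/153) = 13.23 rad/s.
Critical damping c_c = 2√(k·m) = 2√(26800 × 153) = 4050 N·s/m, so ζ = c/c_c = 1870/4050 = 0.4617.
ω_d = ω_n√(1 − ζ²) = 13.23 × √(1 − 0.213) = 11.74 rad/s.
T_d = 2π/ω_d = 0.5352 s.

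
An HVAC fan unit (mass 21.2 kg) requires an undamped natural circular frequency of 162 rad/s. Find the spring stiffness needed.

556000 N/m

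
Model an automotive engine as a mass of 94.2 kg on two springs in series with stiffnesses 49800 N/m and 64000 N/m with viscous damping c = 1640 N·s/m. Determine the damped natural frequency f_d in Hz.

2.37 Hz

Series springs: 1/k_eq = 1/49800 + 1/64000 = 3.571×10^-5, so k_eq = 28010 N/m.
ω_n = √(k_eq/m) = √(28010/94.2) = 17.24 rad/s.
Critical damping c_c = 2√(k_eq·m) = 2√(28010 × 94.2) = 3249 N·s/m, so ζ = c/c_c = 1640/3249 = 0.5048.
ω_d = ω_n√(1 − ζ²) = 17.24 × √(1 − 0.255) = 14.88 rad/s.
f_d = ω_d/(2π) = 2.369 Hz.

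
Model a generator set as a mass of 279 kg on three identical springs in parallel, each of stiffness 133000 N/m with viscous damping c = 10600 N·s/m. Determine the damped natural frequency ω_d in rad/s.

Parallel springs add: k_eq = 3 × 133000 = 399000 N/m.
ω_n = √(k_eq/m) = √(399000/279) = 37.82 rad/s.
Critical damping c_c = 2√(k_eq·m) = 2√(399000 × 279) = 21100 N·s/m, so ζ = c/c_c = 10600/21100 = 0.5023.
ω_d = ω_n√(1 − ζ²) = 37.82 × √(1 − 0.252) = 32.70 rad/s.

32.7 rad/s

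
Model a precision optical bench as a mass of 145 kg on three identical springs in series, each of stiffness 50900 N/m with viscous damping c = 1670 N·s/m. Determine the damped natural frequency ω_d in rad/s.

9.16 rad/s

Series springs: 1/k_eq = 3/50900, so k_eq = 50900/3 = 16970 N/m.
ω_n = √(k_eq/m) = √(16970/145) = 10.82 rad/s.
Critical damping c_c = 2√(k_eq·m) = 2√(16970 × 145) = 3137 N·s/m, so ζ = c/c_c = 1670/3137 = 0.5324.
ω_d = ω_n√(1 − ζ²) = 10.82 × √(1 − 0.283) = 9.157 rad/s.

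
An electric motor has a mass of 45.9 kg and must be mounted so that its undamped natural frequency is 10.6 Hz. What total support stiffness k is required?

204000 N/m

ω_n = 2πf_n = 2π × 10.6 = 66.60 rad/s.
k = m·ω_n² = 45.9 × 66.60² = 45.9 × 4436 = 203600 N/m.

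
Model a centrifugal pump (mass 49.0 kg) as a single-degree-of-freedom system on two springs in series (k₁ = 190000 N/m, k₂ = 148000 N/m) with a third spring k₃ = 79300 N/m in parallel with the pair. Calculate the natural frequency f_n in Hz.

9.17 Hz

Series pair: k_s = k₁k₂/(k₁+k₂) = (190000)(148000)/(190000 + 148000) = 83200 N/m. In parallel with k₃: k_eq = 83200 + 79300 = 162500 N/m.
ω_n = √(k_eq/m) = √(162500/49.0) = √3316 = 57.59 rad/s.
f_n = ω_n/(2π) = 57.59/6.283 = 9.165 Hz.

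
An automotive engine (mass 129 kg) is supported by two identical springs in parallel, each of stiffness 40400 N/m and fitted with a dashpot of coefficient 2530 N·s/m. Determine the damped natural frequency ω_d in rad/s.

Parallel springs add: k_eq = 2 × 40400 = 80800 N/m.
ω_n = √(k_eq/m) = √(80800/129) = 25.03 rad/s.
Critical damping c_c = 2√(k_eq·m) = 2√(80800 × 129) = 6457 N·s/m, so ζ = c/c_c = 2530/6457 = 0.3918.
ω_d = ω_n√(1 − ζ²) = 25.03 × √(1 − 0.154) = 23.03 rad/s.

23.0 rad/s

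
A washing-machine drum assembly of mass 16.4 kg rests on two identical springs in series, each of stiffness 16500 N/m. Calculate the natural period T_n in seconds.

0.280 s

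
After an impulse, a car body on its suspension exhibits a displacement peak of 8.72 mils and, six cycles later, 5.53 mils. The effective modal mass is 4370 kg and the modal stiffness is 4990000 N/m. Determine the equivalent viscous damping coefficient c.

Logarithmic decrement δ = (1/n)·ln(x₀/x_n) = (1/6)·ln(8.72/5.53) = (1/6)·ln(1.577) = 0.07591.
ζ = δ/√(4π² + δ²) = 0.07591/√(39.48 + 0.00576) = 0.07591/6.284 = 0.01208.
c = ζ · 2√(km) = 0.01208 × 2√(4990000 × 4370) = 0.01208 × 295300 = 3568 N·s/m.

3570 N·s/m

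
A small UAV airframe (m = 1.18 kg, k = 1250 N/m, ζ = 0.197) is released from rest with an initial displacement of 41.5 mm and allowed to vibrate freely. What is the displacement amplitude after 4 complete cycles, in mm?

Logarithmic decrement δ = 2πζ/√(1 − ζ²) = 2π × 0.1970/√(1 − 0.0388) = 1.263.
After n cycles, x_n/x₀ = e^(−nδ), so x_4 = 41.5 × e^(−4 × 1.263) = 41.5 × 0.006409 = 0.2660 mm.

0.266 mm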